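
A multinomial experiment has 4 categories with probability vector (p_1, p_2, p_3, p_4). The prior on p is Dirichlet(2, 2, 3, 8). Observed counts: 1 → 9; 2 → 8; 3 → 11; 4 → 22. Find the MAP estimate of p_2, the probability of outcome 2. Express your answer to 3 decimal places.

MAP estimate: 0.148

The posterior is Dirichlet(αᵢ + nᵢ) = Dirichlet(11, 10, 14, 30).
For a Dirichlet(a₁,…,a_K) with all aᵢ > 1, the mode has j-th component (aⱼ − 1)/(Σaᵢ − K).
Here Σaᵢ = 65 and K = 4, so p_2 = (10 − 1)/(65 − 4) = 9/61 ≈ 0.148.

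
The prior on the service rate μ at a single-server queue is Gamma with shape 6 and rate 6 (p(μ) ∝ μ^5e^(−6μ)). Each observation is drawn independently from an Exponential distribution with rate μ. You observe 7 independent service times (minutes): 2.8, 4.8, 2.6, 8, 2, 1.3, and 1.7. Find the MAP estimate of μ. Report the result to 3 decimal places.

μ̂_MAP = 0.411

The Exponential(rate=μ) likelihood is ∝ μ^n e^(−μΣtᵢ). Here n = 7 and Σtᵢ = 2.8 + 4.8 + 2.6 + 8 + 2 + 1.3 + 1.7 = 23.2.
Posterior ∝ μ^5e^(−6μ) · μ^7e^(−23.2μ) = μ^12e^(−29.2μ), i.e. Gamma(13, 29.2).
Mode = (a−1)/b = 12/29.2 ≈ 0.411.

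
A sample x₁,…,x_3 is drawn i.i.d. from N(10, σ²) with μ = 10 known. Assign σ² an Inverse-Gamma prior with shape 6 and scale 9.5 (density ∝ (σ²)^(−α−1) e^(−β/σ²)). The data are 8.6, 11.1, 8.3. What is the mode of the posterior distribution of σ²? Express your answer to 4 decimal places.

σ̂²_MAP = 1.4741

Sum of squared deviations about the known mean: SS = (8.6−10)² + (11.1−10)² + (8.3−10)² = 6.06.
The Normal likelihood contributes (σ²)^(−n/2) exp(−SS/(2σ²)), so the posterior is Inverse-Gamma(α + n/2, β + SS/2) = Inverse-Gamma(7.5, 12.53).
The mode of Inverse-Gamma(a, b) is b/(a+1) = 12.53/8.5 ≈ 1.4741.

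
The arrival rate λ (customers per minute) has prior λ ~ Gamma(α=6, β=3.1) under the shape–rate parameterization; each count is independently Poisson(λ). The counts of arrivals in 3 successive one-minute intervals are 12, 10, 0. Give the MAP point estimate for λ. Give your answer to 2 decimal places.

Σxᵢ = 12+10+0 = 22, with n = 3.
Posterior ∝ λ^5e^(−3.1λ) · λ^22e^(−3λ) = λ^27e^(−6.1λ), i.e. Gamma(shape=28, rate=6.1).
The mode of a Gamma(a, b) with a ≥ 1 (shape–rate) is (a−1)/b = 27/6.1 ≈ 4.43.

λ̂_MAP = 4.43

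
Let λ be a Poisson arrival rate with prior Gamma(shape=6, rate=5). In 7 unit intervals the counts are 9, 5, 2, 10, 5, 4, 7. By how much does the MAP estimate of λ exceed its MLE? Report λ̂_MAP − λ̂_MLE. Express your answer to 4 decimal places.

Σxᵢ = 42. Posterior is Gamma(48, 12); MAP = (48−1)/12 = 47/12 ≈ 3.91667.
MLE = x̄ = 42/7 ≈ 6.00000.
Difference = 47/12 − 42/7 = -25/12 ≈ -2.0833.

MAP − MLE = -2.0833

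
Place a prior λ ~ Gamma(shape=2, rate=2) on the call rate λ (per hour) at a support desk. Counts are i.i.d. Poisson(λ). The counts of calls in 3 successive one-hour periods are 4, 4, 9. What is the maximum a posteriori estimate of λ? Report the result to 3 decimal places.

Σxᵢ = 4+4+9 = 17, with n = 3.
Posterior ∝ λe^(−2λ) · λ^17e^(−3λ) = λ^18e^(−5λ), i.e. Gamma(shape=19, rate=5).
The mode of a Gamma(a, b) with a ≥ 1 (shape–rate) is (a−1)/b = 18/5 ≈ 3.600.

λ̂_MAP = 3.600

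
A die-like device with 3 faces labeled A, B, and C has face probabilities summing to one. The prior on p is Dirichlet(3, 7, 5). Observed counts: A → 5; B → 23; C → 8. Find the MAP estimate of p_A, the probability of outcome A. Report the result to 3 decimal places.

The posterior is Dirichlet(αᵢ + nᵢ) = Dirichlet(8, 30, 13).
For a Dirichlet(a₁,…,a_K) with all aᵢ > 1, the mode has j-th component (aⱼ − 1)/(Σaᵢ − K).
Here Σaᵢ = 51 and K = 3, so p_A = (8 − 1)/(51 − 3) = 7/48 ≈ 0.146.

MAP estimate of p_A = 0.146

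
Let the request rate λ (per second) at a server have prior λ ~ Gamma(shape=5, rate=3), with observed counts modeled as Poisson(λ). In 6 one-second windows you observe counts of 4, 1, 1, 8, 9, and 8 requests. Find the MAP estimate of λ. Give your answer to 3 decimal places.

Σxᵢ = 4+1+1+8+9+8 = 31, with n = 6.
Posterior ∝ λ^4e^(−3λ) · λ^31e^(−6λ) = λ^35e^(−9λ), i.e. Gamma(shape=36, rate=9).
The mode of a Gamma(a, b) with a ≥ 1 (shape–rate) is (a−1)/b = 35/9 ≈ 3.889.

λ̂_MAP = 3.889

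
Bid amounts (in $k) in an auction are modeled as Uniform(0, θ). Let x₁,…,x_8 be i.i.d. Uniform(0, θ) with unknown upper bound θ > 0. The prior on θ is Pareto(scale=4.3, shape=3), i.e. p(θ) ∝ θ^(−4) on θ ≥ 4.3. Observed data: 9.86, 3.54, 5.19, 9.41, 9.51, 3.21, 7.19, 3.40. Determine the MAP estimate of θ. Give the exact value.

The Uniform(0, θ) likelihood is θ^(−n) for θ ≥ max(xᵢ), zero otherwise. Here max(xᵢ) = 9.86.
Posterior ∝ θ^(−4) · θ^(−8) = θ^(−12) on θ ≥ max(4.3, 9.86) = 9.86.
This density is strictly decreasing in θ, so the posterior mode lies at the lower boundary of the support.

θ̂_MAP = 9.86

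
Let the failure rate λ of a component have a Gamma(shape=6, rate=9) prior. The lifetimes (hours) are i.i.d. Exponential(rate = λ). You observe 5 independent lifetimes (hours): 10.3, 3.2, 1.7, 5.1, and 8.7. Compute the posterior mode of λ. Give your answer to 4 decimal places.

The Exponential(rate=λ) likelihood is ∝ λ^n e^(−λΣtᵢ). Here n = 5 and Σtᵢ = 10.3 + 3.2 + 1.7 + 5.1 + 8.7 = 29.
Posterior ∝ λ^5e^(−9λ) · λ^5e^(−29λ) = λ^10e^(−38λ), i.e. Gamma(11, 38).
Mode = (a−1)/b = 10/38 ≈ 0.2632.

λ̂_MAP = 0.2632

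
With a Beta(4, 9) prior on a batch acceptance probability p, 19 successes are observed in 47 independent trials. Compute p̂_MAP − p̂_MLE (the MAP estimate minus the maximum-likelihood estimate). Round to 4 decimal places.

MAP − MLE = -0.0249

Posterior is Beta(23, 37); MAP = (23−1)/(60−2) = 22/58 ≈ 0.37931.
MLE ignores the prior: p̂_MLE = k/n = 19/47 ≈ 0.40426.
Difference = 22/58 − 19/47 = -34/1363 ≈ -0.0249.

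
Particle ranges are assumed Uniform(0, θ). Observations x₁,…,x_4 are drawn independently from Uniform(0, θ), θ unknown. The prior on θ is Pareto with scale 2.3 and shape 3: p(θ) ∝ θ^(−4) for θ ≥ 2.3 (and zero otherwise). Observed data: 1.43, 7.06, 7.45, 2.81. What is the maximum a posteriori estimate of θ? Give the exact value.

θ̂_MAP = 7.45

The Uniform(0, θ) likelihood is θ^(−n) for θ ≥ max(xᵢ), zero otherwise. Here max(xᵢ) = 7.45.
Posterior ∝ θ^(−4) · θ^(−4) = θ^(−8) on θ ≥ max(2.3, 7.45) = 7.45.
This density is strictly decreasing in θ, so the posterior mode lies at the lower boundary of the support.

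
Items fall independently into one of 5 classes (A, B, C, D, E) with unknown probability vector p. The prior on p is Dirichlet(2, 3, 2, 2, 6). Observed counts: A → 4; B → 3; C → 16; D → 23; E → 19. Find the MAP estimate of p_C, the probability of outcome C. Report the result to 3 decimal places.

The posterior is Dirichlet(αᵢ + nᵢ) = Dirichlet(6, 6, 18, 25, 25).
For a Dirichlet(a₁,…,a_K) with all aᵢ > 1, the mode has j-th component (aⱼ − 1)/(Σaᵢ − K).
Here Σaᵢ = 80 and K = 5, so p_C = (18 − 1)/(80 − 5) = 17/75 ≈ 0.227.

MAP estimate of p_C = 0.227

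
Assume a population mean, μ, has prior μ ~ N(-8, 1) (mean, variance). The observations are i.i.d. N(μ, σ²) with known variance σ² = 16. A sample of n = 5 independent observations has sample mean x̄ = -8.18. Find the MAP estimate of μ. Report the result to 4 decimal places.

n = 5, x̄ = -8.18.
For a Normal prior and Normal likelihood with known variance, the posterior is Normal; its mode equals its mean, the precision-weighted average.
Prior precision 1/σ₀² = 1/1 = 1; data precision n/σ² = 5/16 = 0.3125.
μ̂ = (1·(-8) + 0.3125·(-8.18)) / (1 + 0.3125) = (-10.55625)/1.3125 = -563/70 ≈ -8.0429.

μ̂_MAP = -8.0429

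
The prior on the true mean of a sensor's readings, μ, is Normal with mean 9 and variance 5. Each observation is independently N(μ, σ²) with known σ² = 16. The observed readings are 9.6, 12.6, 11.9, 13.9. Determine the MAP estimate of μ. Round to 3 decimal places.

μ̂_MAP = 10.667

n = 4; x̄ = (9.6 + 12.6 + 11.9 + 13.9)/4 = 48/4 = 12.
For a Normal prior and Normal likelihood with known variance, the posterior is Normal; its mode equals its mean, the precision-weighted average.
Prior precision 1/σ₀² = 1/5 = 0.2; data precision n/σ² = 4/16 = 0.25.
μ̂ = (0.2·9 + 0.25·12) / (0.2 + 0.25) = 4.8/0.45 = 32/3 ≈ 10.667.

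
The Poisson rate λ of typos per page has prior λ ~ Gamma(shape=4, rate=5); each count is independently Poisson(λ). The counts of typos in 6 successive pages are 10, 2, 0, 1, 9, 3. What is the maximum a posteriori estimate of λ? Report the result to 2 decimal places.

λ̂_MAP = 2.55

Σxᵢ = 10+2+0+1+9+3 = 25, with n = 6.
Posterior ∝ λ^3e^(−5λ) · λ^25e^(−6λ) = λ^28e^(−11λ), i.e. Gamma(shape=29, rate=11).
The mode of a Gamma(a, b) with a ≥ 1 (shape–rate) is (a−1)/b = 28/11 ≈ 2.55.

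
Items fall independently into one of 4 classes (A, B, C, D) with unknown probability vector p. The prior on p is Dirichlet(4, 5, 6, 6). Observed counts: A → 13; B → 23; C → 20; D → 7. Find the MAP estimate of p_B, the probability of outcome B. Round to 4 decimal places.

MAP estimate of p_B = 0.3375

The posterior is Dirichlet(αᵢ + nᵢ) = Dirichlet(17, 28, 26, 13).
For a Dirichlet(a₁,…,a_K) with all aᵢ > 1, the mode has j-th component (aⱼ − 1)/(Σaᵢ − K).
Here Σaᵢ = 84 and K = 4, so p_B = (28 − 1)/(84 − 4) = 27/80 ≈ 0.3375.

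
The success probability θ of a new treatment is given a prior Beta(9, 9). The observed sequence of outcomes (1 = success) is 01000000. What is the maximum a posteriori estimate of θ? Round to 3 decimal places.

θ̂_MAP = 0.375

Prior: Beta(9, 9).
Data: 1 success in 8 trials (from the sequence). The binomial likelihood contributes θ(1−θ)^7, so the posterior is Beta(9+1, 9+7) = Beta(10, 16).
For Beta(a, b) with a, b > 1 the mode is (a−1)/(a+b−2) = 9/24 ≈ 0.375.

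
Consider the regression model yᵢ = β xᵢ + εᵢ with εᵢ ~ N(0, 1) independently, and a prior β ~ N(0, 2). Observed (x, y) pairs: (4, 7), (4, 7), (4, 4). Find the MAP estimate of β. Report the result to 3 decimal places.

log p(β | y) = −Σ(yᵢ − βxᵢ)²/(2·1) − β²/(2·2) + const.
Setting the derivative to zero: Σxᵢ(yᵢ − βxᵢ)/1 − β/2 = 0, so β = Σxᵢyᵢ / (Σxᵢ² + σ²/τ²).
Σxᵢyᵢ = 4·7 + 4·7 + 4·4 = 72; Σxᵢ² = 48; σ²/τ² = 0.5.
β̂_MAP = 72 / (48 + 0.5) = 72/48.5 ≈ 1.485.

β̂_MAP = 1.485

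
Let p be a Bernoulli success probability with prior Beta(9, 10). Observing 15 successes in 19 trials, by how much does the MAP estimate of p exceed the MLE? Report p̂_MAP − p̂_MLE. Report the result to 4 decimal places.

Posterior is Beta(24, 14); MAP = (24−1)/(38−2) = 23/36 ≈ 0.63889.
MLE ignores the prior: p̂_MLE = k/n = 15/19 ≈ 0.78947.
Difference = 23/36 − 15/19 = -103/684 ≈ -0.1506.

MAP − MLE = -0.1506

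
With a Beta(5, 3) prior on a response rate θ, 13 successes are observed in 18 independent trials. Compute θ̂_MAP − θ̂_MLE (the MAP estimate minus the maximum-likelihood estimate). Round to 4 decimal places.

MAP − MLE = -0.0139

Posterior is Beta(18, 8); MAP = (18−1)/(26−2) = 17/24 ≈ 0.70833.
MLE ignores the prior: θ̂_MLE = k/n = 13/18 ≈ 0.72222.
Difference = 17/24 − 13/18 = -1/72 ≈ -0.0139.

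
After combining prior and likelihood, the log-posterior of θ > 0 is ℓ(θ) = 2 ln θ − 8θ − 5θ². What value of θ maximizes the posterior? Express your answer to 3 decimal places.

ℓ'(θ) = 2/θ − 8 − 10θ. Setting this to zero and multiplying by θ: 10θ² + 8θ − 2 = 0.
θ = (−8 + √(8² + 4·10·2)) / (2·10) = (−8 + √144) / 20 = (−8 + 12)/20 = 1/5.
ℓ''(θ) = −2/θ² − 10 < 0, confirming a maximum.

θ̂_MAP = 0.200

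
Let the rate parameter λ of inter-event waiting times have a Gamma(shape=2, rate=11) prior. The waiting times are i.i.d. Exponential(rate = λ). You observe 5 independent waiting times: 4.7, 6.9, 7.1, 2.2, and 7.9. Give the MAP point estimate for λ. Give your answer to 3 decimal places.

The Exponential(rate=λ) likelihood is ∝ λ^n e^(−λΣtᵢ). Here n = 5 and Σtᵢ = 4.7 + 6.9 + 7.1 + 2.2 + 7.9 = 28.8.
Posterior ∝ λe^(−11λ) · λ^5e^(−28.8λ) = λ^6e^(−39.8λ), i.e. Gamma(7, 39.8).
Mode = (a−1)/b = 6/39.8 ≈ 0.151.

λ̂_MAP = 0.151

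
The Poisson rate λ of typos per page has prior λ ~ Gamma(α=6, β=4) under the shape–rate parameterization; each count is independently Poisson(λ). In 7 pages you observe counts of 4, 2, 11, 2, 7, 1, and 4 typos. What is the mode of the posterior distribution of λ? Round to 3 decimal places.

Σxᵢ = 4+2+11+2+7+1+4 = 31, with n = 7.
Posterior ∝ λ^5e^(−4λ) · λ^31e^(−7λ) = λ^36e^(−11λ), i.e. Gamma(shape=37, rate=11).
The mode of a Gamma(a, b) with a ≥ 1 (shape–rate) is (a−1)/b = 36/11 ≈ 3.273.

λ̂_MAP = 3.273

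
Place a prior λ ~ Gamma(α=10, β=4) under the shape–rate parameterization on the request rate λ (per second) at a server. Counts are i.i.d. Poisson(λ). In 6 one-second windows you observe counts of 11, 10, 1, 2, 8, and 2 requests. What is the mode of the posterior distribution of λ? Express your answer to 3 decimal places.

Σxᵢ = 11+10+1+2+8+2 = 34, with n = 6.
Posterior ∝ λ^9e^(−4λ) · λ^34e^(−6λ) = λ^43e^(−10λ), i.e. Gamma(shape=44, rate=10).
The mode of a Gamma(a, b) with a ≥ 1 (shape–rate) is (a−1)/b = 43/10 ≈ 4.300.

λ̂_MAP = 4.300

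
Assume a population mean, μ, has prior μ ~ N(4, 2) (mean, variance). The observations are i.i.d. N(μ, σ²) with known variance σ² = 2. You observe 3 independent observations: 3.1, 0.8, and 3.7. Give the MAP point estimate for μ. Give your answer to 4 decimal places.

μ̂_MAP = 2.9000

n = 3; x̄ = (3.1 + 0.8 + 3.7)/3 = 7.6/3 = 38/15 ≈ 2.5333.
For a Normal prior and Normal likelihood with known variance, the posterior is Normal; its mode equals its mean, the precision-weighted average.
Prior precision 1/σ₀² = 1/2 = 0.5; data precision n/σ² = 3/2 = 1.5.
μ̂ = (0.5·4 + 1.5·(38/15)) / (0.5 + 1.5) = 5.8/2 = 2.9000.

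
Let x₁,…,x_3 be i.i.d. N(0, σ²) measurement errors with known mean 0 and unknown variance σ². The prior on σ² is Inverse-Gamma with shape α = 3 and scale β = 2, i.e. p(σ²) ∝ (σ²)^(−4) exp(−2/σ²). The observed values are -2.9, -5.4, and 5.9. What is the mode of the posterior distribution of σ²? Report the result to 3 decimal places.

Sum of squared deviations about the known mean: SS = (-2.9−0)² + (-5.4−0)² + (5.9−0)² = 72.38.
The Normal likelihood contributes (σ²)^(−n/2) exp(−SS/(2σ²)), so the posterior is Inverse-Gamma(α + n/2, β + SS/2) = Inverse-Gamma(4.5, 38.19).
The mode of Inverse-Gamma(a, b) is b/(a+1) = 38.19/5.5 ≈ 6.944.

σ̂²_MAP = 6.944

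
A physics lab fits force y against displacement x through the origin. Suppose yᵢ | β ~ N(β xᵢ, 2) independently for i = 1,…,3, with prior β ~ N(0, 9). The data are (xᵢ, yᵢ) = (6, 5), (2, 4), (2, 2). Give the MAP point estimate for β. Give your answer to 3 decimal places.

log p(β | y) = −Σ(yᵢ − βxᵢ)²/(2·2) − β²/(2·9) + const.
Setting the derivative to zero: Σxᵢ(yᵢ − βxᵢ)/2 − β/9 = 0, so β = Σxᵢyᵢ / (Σxᵢ² + σ²/τ²).
Σxᵢyᵢ = 6·5 + 2·4 + 2·2 = 42; Σxᵢ² = 44; σ²/τ² = 2/9.
β̂_MAP = 42 / (44 + 2/9) = 42/(398/9) = 189/199 ≈ 0.950.

β̂_MAP = 0.950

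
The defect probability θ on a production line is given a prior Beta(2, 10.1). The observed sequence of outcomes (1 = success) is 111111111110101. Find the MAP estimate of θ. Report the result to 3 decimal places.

Prior: Beta(2, 10.1).
Data: 13 successes in 15 trials (from the sequence). The binomial likelihood contributes θ^13(1−θ)^2, so the posterior is Beta(2+13, 10.1+2) = Beta(15, 12.1).
For Beta(a, b) with a, b > 1 the mode is (a−1)/(a+b−2) = 14/25.1 ≈ 0.558.

θ̂_MAP = 0.558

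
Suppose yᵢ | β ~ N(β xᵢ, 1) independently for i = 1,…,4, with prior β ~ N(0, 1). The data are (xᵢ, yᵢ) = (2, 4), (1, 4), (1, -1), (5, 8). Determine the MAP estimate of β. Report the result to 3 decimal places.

log p(β | y) = −Σ(yᵢ − βxᵢ)²/(2·1) − β²/(2·1) + const.
Setting the derivative to zero: Σxᵢ(yᵢ − βxᵢ)/1 − β/1 = 0, so β = Σxᵢyᵢ / (Σxᵢ² + σ²/τ²).
Σxᵢyᵢ = 2·4 + 1·4 + 1·(-1) + 5·8 = 51; Σxᵢ² = 31; σ²/τ² = 1.
β̂_MAP = 51 / (31 + 1) = 51/32 ≈ 1.594.

β̂_MAP = 1.594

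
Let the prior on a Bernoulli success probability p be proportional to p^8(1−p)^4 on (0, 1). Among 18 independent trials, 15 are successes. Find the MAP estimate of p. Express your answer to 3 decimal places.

p̂_MAP = 0.767

The prior density ∝ p^8(1−p)^4 is the kernel of Beta(9, 5).
Data: 15 successes in 18 trials. The binomial likelihood contributes p^15(1−p)^3, so the posterior is Beta(9+15, 5+3) = Beta(24, 8).
For Beta(a, b) with a, b > 1 the mode is (a−1)/(a+b−2) = 23/30 ≈ 0.767.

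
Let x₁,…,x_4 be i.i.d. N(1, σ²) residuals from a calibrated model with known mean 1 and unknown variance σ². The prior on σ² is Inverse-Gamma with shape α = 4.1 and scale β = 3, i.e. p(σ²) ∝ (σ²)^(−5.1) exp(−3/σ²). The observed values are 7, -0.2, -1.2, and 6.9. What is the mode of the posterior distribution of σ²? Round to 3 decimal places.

Sum of squared deviations about the known mean: SS = (7−1)² + (-0.2−1)² + (-1.2−1)² + (6.9−1)² = 77.09.
The Normal likelihood contributes (σ²)^(−n/2) exp(−SS/(2σ²)), so the posterior is Inverse-Gamma(α + n/2, β + SS/2) = Inverse-Gamma(6.1, 41.545).
The mode of Inverse-Gamma(a, b) is b/(a+1) = 41.545/7.1 ≈ 5.851.

σ̂²_MAP = 5.851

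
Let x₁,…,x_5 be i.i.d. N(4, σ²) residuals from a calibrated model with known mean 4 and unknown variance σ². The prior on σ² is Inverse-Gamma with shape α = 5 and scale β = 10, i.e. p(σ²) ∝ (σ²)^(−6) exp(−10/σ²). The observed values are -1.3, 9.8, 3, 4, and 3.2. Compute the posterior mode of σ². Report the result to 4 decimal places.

σ̂²_MAP = 4.9041

Sum of squared deviations about the known mean: SS = (-1.3−4)² + (9.8−4)² + (3−4)² + (4−4)² + (3.2−4)² = 63.37.
The Normal likelihood contributes (σ²)^(−n/2) exp(−SS/(2σ²)), so the posterior is Inverse-Gamma(α + n/2, β + SS/2) = Inverse-Gamma(7.5, 41.685).
The mode of Inverse-Gamma(a, b) is b/(a+1) = 41.685/8.5 ≈ 4.9041.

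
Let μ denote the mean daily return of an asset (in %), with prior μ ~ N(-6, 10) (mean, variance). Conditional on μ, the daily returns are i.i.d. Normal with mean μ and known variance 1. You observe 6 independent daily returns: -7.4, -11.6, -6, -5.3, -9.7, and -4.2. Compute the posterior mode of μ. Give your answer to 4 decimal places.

μ̂_MAP = -7.3443

n = 6; x̄ = ((-7.4) + (-11.6) + (-6) + (-5.3) + (-9.7) + (-4.2))/6 = -44.2/6 = -221/30 ≈ -7.3667.
For a Normal prior and Normal likelihood with known variance, the posterior is Normal; its mode equals its mean, the precision-weighted average.
Prior precision 1/σ₀² = 1/10 = 0.1; data precision n/σ² = 6/1 = 6.
μ̂ = (0.1·(-6) + 6·(-221/30)) / (0.1 + 6) = (-44.8)/6.1 = -448/61 ≈ -7.3443.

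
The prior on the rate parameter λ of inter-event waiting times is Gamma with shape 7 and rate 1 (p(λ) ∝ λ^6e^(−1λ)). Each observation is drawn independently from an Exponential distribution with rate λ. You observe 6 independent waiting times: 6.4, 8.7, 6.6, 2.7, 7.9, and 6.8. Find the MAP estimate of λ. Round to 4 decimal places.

λ̂_MAP = 0.2993

The Exponential(rate=λ) likelihood is ∝ λ^n e^(−λΣtᵢ). Here n = 6 and Σtᵢ = 6.4 + 8.7 + 6.6 + 2.7 + 7.9 + 6.8 = 39.1.
Posterior ∝ λ^6e^(−1λ) · λ^6e^(−39.1λ) = λ^12e^(−40.1λ), i.e. Gamma(13, 40.1).
Mode = (a−1)/b = 12/40.1 ≈ 0.2993.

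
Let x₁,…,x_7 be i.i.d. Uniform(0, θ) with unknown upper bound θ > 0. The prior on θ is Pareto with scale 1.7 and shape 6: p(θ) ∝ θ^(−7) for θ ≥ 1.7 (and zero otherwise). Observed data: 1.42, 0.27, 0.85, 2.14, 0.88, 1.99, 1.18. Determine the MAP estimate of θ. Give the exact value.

The Uniform(0, θ) likelihood is θ^(−n) for θ ≥ max(xᵢ), zero otherwise. Here max(xᵢ) = 2.14.
Posterior ∝ θ^(−7) · θ^(−7) = θ^(−14) on θ ≥ max(1.7, 2.14) = 2.14.
This density is strictly decreasing in θ, so the posterior mode lies at the lower boundary of the support.

θ̂_MAP = 2.14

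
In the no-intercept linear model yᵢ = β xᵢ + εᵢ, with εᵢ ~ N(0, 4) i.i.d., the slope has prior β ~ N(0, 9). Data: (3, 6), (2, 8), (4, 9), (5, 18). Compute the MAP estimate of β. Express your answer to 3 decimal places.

log p(β | y) = −Σ(yᵢ − βxᵢ)²/(2·4) − β²/(2·9) + const.
Setting the derivative to zero: Σxᵢ(yᵢ − βxᵢ)/4 − β/9 = 0, so β = Σxᵢyᵢ / (Σxᵢ² + σ²/τ²).
Σxᵢyᵢ = 3·6 + 2·8 + 4·9 + 5·18 = 160; Σxᵢ² = 54; σ²/τ² = 4/9.
β̂_MAP = 160 / (54 + 4/9) = 160/(490/9) = 144/49 ≈ 2.939.

β̂_MAP = 2.939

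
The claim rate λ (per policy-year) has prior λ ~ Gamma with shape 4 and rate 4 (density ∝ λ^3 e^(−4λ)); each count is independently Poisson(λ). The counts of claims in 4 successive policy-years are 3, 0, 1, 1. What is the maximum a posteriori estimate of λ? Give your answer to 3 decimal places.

Σxᵢ = 3+0+1+1 = 5, with n = 4.
Posterior ∝ λ^3e^(−4λ) · λ^5e^(−4λ) = λ^8e^(−8λ), i.e. Gamma(shape=9, rate=8).
The mode of a Gamma(a, b) with a ≥ 1 (shape–rate) is (a−1)/b = 8/8 ≈ 1.000.

λ̂_MAP = 1.000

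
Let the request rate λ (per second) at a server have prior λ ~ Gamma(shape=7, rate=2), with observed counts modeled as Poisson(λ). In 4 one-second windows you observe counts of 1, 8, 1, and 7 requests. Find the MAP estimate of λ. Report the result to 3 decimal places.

λ̂_MAP = 3.833

Σxᵢ = 1+8+1+7 = 17, with n = 4.
Posterior ∝ λ^6e^(−2λ) · λ^17e^(−4λ) = λ^23e^(−6λ), i.e. Gamma(shape=24, rate=6).
The mode of a Gamma(a, b) with a ≥ 1 (shape–rate) is (a−1)/b = 23/6 ≈ 3.833.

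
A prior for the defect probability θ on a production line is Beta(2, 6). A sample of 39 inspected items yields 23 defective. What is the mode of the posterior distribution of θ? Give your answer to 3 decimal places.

θ̂_MAP = 0.533

Prior: Beta(2, 6).
Data: 23 successes in 39 trials. The binomial likelihood contributes θ^23(1−θ)^16, so the posterior is Beta(2+23, 6+16) = Beta(25, 22).
For Beta(a, b) with a, b > 1 the mode is (a−1)/(a+b−2) = 24/45 ≈ 0.533.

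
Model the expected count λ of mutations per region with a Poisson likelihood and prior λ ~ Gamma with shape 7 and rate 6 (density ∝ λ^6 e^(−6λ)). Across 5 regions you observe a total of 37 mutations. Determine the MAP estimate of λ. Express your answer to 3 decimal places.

Σxᵢ = 37, n = 5.
Posterior ∝ λ^6e^(−6λ) · λ^37e^(−5λ) = λ^43e^(−11λ), i.e. Gamma(shape=44, rate=11).
The mode of a Gamma(a, b) with a ≥ 1 (shape–rate) is (a−1)/b = 43/11 ≈ 3.909.

λ̂_MAP = 3.909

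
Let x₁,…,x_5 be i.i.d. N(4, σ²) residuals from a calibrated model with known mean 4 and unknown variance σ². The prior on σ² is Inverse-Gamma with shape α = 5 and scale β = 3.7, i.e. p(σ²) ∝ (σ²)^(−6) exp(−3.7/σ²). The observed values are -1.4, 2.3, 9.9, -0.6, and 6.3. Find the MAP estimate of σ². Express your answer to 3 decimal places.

σ̂²_MAP = 5.924

Sum of squared deviations about the known mean: SS = (-1.4−4)² + (2.3−4)² + (9.9−4)² + (-0.6−4)² + (6.3−4)² = 93.31.
The Normal likelihood contributes (σ²)^(−n/2) exp(−SS/(2σ²)), so the posterior is Inverse-Gamma(α + n/2, β + SS/2) = Inverse-Gamma(7.5, 50.355).
The mode of Inverse-Gamma(a, b) is b/(a+1) = 50.355/8.5 ≈ 5.924.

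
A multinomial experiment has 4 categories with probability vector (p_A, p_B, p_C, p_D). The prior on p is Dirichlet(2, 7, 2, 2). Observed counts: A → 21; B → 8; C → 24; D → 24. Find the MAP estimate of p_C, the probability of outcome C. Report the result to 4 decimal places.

MAP estimate of p_C = 0.2907

The posterior is Dirichlet(αᵢ + nᵢ) = Dirichlet(23, 15, 26, 26).
For a Dirichlet(a₁,…,a_K) with all aᵢ > 1, the mode has j-th component (aⱼ − 1)/(Σaᵢ − K).
Here Σaᵢ = 90 and K = 4, so p_C = (26 − 1)/(90 − 4) = 25/86 ≈ 0.2907.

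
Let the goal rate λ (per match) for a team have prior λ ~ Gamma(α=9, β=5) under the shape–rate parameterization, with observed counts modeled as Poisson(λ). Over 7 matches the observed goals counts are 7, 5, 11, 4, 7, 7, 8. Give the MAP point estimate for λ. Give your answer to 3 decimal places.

λ̂_MAP = 4.750

Σxᵢ = 7+5+11+4+7+7+8 = 49, with n = 7.
Posterior ∝ λ^8e^(−5λ) · λ^49e^(−7λ) = λ^57e^(−12λ), i.e. Gamma(shape=58, rate=12).
The mode of a Gamma(a, b) with a ≥ 1 (shape–rate) is (a−1)/b = 57/12 ≈ 4.750.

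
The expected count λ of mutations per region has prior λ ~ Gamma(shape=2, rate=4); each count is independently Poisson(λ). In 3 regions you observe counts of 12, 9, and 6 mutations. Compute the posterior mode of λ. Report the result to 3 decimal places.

Σxᵢ = 12+9+6 = 27, with n = 3.
Posterior ∝ λe^(−4λ) · λ^27e^(−3λ) = λ^28e^(−7λ), i.e. Gamma(shape=29, rate=7).
The mode of a Gamma(a, b) with a ≥ 1 (shape–rate) is (a−1)/b = 28/7 ≈ 4.000.

λ̂_MAP = 4.000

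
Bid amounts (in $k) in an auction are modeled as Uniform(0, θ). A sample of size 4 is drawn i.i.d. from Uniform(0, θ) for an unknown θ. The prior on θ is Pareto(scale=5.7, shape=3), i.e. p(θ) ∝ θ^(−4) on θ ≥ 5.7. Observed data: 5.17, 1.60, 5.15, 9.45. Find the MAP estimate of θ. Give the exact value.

The Uniform(0, θ) likelihood is θ^(−n) for θ ≥ max(xᵢ), zero otherwise. Here max(xᵢ) = 9.45.
Posterior ∝ θ^(−4) · θ^(−4) = θ^(−8) on θ ≥ max(5.7, 9.45) = 9.45.
This density is strictly decreasing in θ, so the posterior mode lies at the lower boundary of the support.

θ̂_MAP = 9.45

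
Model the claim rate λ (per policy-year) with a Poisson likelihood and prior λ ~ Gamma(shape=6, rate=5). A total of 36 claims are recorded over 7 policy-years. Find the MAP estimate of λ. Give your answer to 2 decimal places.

λ̂_MAP = 3.42

Σxᵢ = 36, n = 7.
Posterior ∝ λ^5e^(−5λ) · λ^36e^(−7λ) = λ^41e^(−12λ), i.e. Gamma(shape=42, rate=12).
The mode of a Gamma(a, b) with a ≥ 1 (shape–rate) is (a−1)/b = 41/12 ≈ 3.42.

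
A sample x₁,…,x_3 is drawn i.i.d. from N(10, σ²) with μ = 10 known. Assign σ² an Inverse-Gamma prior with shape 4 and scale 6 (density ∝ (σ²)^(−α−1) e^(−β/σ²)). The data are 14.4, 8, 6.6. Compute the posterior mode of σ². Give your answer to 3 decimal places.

σ̂²_MAP = 3.609

Sum of squared deviations about the known mean: SS = (14.4−10)² + (8−10)² + (6.6−10)² = 34.92.
The Normal likelihood contributes (σ²)^(−n/2) exp(−SS/(2σ²)), so the posterior is Inverse-Gamma(α + n/2, β + SS/2) = Inverse-Gamma(5.5, 23.46).
The mode of Inverse-Gamma(a, b) is b/(a+1) = 23.46/6.5 ≈ 3.609.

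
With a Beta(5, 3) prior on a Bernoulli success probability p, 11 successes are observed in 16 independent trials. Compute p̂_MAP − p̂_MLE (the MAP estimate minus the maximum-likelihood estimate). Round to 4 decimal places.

MAP − MLE = -0.0057

Posterior is Beta(16, 8); MAP = (16−1)/(24−2) = 15/22 ≈ 0.68182.
MLE ignores the prior: p̂_MLE = k/n = 11/16 ≈ 0.68750.
Difference = 15/22 − 11/16 = -1/176 ≈ -0.0057.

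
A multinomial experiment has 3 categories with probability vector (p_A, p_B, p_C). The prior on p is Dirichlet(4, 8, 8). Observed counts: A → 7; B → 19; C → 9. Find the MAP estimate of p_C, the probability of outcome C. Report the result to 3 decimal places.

MAP estimate of p_C = 0.308

The posterior is Dirichlet(αᵢ + nᵢ) = Dirichlet(11, 27, 17).
For a Dirichlet(a₁,…,a_K) with all aᵢ > 1, the mode has j-th component (aⱼ − 1)/(Σaᵢ − K).
Here Σaᵢ = 55 and K = 3, so p_C = (17 − 1)/(55 − 3) = 16/52 ≈ 0.308.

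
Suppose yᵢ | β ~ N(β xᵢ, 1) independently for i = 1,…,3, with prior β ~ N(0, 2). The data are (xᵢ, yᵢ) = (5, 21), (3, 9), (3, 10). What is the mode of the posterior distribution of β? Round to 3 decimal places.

β̂_MAP = 3.724

log p(β | y) = −Σ(yᵢ − βxᵢ)²/(2·1) − β²/(2·2) + const.
Setting the derivative to zero: Σxᵢ(yᵢ − βxᵢ)/1 − β/2 = 0, so β = Σxᵢyᵢ / (Σxᵢ² + σ²/τ²).
Σxᵢyᵢ = 5·21 + 3·9 + 3·10 = 162; Σxᵢ² = 43; σ²/τ² = 0.5.
β̂_MAP = 162 / (43 + 0.5) = 162/43.5 ≈ 3.724.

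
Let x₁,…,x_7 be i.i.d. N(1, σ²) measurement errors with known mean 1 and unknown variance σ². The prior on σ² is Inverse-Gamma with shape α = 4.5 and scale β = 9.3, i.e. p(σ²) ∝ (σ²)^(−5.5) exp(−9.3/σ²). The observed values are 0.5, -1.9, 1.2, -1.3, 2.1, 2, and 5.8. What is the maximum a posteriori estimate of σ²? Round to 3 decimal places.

Sum of squared deviations about the known mean: SS = (0.5−1)² + (-1.9−1)² + (1.2−1)² + (-1.3−1)² + (2.1−1)² + (2−1)² + (5.8−1)² = 39.24.
The Normal likelihood contributes (σ²)^(−n/2) exp(−SS/(2σ²)), so the posterior is Inverse-Gamma(α + n/2, β + SS/2) = Inverse-Gamma(8, 28.92).
The mode of Inverse-Gamma(a, b) is b/(a+1) = 28.92/9 ≈ 3.213.

σ̂²_MAP = 3.213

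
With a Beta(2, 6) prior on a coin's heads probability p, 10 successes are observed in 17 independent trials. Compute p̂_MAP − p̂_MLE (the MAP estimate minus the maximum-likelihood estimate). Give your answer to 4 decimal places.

Posterior is Beta(12, 13); MAP = (12−1)/(25−2) = 11/23 ≈ 0.47826.
MLE ignores the prior: p̂_MLE = k/n = 10/17 ≈ 0.58824.
Difference = 11/23 − 10/17 = -43/391 ≈ -0.1100.

MAP − MLE = -0.1100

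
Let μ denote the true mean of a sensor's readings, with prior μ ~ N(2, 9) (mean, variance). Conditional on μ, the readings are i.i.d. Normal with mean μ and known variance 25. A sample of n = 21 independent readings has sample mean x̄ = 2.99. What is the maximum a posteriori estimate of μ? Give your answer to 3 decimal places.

n = 21, x̄ = 2.99.
For a Normal prior and Normal likelihood with known variance, the posterior is Normal; its mode equals its mean, the precision-weighted average.
Prior precision 1/σ₀² = 1/9; data precision n/σ² = 21/25 = 0.84.
μ̂ = ((1/9)·2 + 0.84·2.99) / (1/9 + 0.84) = (61511/22500)/(214/225) = 61511/21400 ≈ 2.874.

μ̂_MAP = 2.874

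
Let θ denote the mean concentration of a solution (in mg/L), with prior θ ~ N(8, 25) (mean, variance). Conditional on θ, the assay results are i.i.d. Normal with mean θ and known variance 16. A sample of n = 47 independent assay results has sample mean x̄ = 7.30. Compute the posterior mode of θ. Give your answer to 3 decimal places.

θ̂_MAP = 7.309

n = 47, x̄ = 7.30.
For a Normal prior and Normal likelihood with known variance, the posterior is Normal; its mode equals its mean, the precision-weighted average.
Prior precision 1/σ₀² = 1/25 = 0.04; data precision n/σ² = 47/16 = 2.9375.
θ̂ = (0.04·8 + 2.9375·7.3) / (0.04 + 2.9375) = 21.76375/2.9775 = 17411/2382 ≈ 7.309.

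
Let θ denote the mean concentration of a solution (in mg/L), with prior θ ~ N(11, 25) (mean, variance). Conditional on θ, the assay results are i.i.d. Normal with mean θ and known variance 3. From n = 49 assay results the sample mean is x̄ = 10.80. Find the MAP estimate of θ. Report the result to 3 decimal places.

n = 49, x̄ = 10.80.
For a Normal prior and Normal likelihood with known variance, the posterior is Normal; its mode equals its mean, the precision-weighted average.
Prior precision 1/σ₀² = 1/25 = 0.04; data precision n/σ² = 49/3.
θ̂ = (0.04·11 + (49/3)·10.8) / (0.04 + 49/3) = 176.84/(1228/75) = 13263/1228 ≈ 10.800.

θ̂_MAP = 10.800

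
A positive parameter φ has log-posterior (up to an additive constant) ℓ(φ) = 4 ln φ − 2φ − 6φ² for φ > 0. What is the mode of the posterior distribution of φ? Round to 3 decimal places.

φ̂_MAP = 0.500

ℓ'(φ) = 4/φ − 2 − 12φ. Setting this to zero and multiplying by φ: 12φ² + 2φ − 4 = 0.
φ = (−2 + √(2² + 4·12·4)) / (2·12) = (−2 + √196) / 24 = (−2 + 14)/24 = 1/2.
ℓ''(φ) = −4/φ² − 12 < 0, confirming a maximum.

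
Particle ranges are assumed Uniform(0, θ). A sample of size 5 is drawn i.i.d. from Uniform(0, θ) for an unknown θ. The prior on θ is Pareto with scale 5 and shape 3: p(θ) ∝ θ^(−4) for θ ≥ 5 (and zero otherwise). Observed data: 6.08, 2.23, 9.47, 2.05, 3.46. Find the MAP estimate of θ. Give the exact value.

The Uniform(0, θ) likelihood is θ^(−n) for θ ≥ max(xᵢ), zero otherwise. Here max(xᵢ) = 9.47.
Posterior ∝ θ^(−4) · θ^(−5) = θ^(−9) on θ ≥ max(5, 9.47) = 9.47.
This density is strictly decreasing in θ, so the posterior mode lies at the lower boundary of the support.

θ̂_MAP = 9.47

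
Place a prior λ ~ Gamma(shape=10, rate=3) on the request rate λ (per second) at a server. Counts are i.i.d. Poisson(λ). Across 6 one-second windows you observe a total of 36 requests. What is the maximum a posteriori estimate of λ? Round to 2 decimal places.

λ̂_MAP = 5.00

Σxᵢ = 36, n = 6.
Posterior ∝ λ^9e^(−3λ) · λ^36e^(−6λ) = λ^45e^(−9λ), i.e. Gamma(shape=46, rate=9).
The mode of a Gamma(a, b) with a ≥ 1 (shape–rate) is (a−1)/b = 45/9 ≈ 5.00.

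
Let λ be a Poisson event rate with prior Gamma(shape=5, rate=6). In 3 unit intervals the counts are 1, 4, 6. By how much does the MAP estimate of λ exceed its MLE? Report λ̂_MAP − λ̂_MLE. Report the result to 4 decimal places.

MAP − MLE = -2.0000

Σxᵢ = 11. Posterior is Gamma(16, 9); MAP = (16−1)/9 = 15/9 ≈ 1.66667.
MLE = x̄ = 11/3 ≈ 3.66667.
Difference = 15/9 − 11/3 = -2 ≈ -2.0000.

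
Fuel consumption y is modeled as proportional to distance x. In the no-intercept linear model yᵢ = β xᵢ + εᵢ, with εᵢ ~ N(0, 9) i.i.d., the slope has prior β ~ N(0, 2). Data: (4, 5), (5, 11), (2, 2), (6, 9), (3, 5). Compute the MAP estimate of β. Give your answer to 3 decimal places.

log p(β | y) = −Σ(yᵢ − βxᵢ)²/(2·9) − β²/(2·2) + const.
Setting the derivative to zero: Σxᵢ(yᵢ − βxᵢ)/9 − β/2 = 0, so β = Σxᵢyᵢ / (Σxᵢ² + σ²/τ²).
Σxᵢyᵢ = 4·5 + 5·11 + 2·2 + 6·9 + 3·5 = 148; Σxᵢ² = 90; σ²/τ² = 4.5.
β̂_MAP = 148 / (90 + 4.5) = 148/94.5 ≈ 1.566.

β̂_MAP = 1.566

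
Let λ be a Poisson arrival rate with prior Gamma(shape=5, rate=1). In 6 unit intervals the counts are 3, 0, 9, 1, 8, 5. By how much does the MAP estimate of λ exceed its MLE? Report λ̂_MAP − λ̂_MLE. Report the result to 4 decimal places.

MAP − MLE = -0.0476

Σxᵢ = 26. Posterior is Gamma(31, 7); MAP = (31−1)/7 = 30/7 ≈ 4.28571.
MLE = x̄ = 26/6 ≈ 4.33333.
Difference = 30/7 − 26/6 = -1/21 ≈ -0.0476.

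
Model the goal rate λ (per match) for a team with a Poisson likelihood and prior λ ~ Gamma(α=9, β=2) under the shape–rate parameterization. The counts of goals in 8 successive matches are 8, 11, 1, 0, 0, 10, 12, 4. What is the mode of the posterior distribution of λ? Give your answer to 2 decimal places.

λ̂_MAP = 5.40

Σxᵢ = 8+11+1+0+0+10+12+4 = 46, with n = 8.
Posterior ∝ λ^8e^(−2λ) · λ^46e^(−8λ) = λ^54e^(−10λ), i.e. Gamma(shape=55, rate=10).
The mode of a Gamma(a, b) with a ≥ 1 (shape–rate) is (a−1)/b = 54/10 ≈ 5.40.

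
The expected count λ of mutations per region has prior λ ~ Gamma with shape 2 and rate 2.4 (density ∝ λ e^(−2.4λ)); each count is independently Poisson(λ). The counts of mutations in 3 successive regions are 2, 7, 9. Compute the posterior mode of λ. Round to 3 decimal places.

λ̂_MAP = 3.519

Σxᵢ = 2+7+9 = 18, with n = 3.
Posterior ∝ λe^(−2.4λ) · λ^18e^(−3λ) = λ^19e^(−5.4λ), i.e. Gamma(shape=20, rate=5.4).
The mode of a Gamma(a, b) with a ≥ 1 (shape–rate) is (a−1)/b = 19/5.4 ≈ 3.519.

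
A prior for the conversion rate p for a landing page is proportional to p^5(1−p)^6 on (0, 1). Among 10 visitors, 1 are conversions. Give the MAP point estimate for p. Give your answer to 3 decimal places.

p̂_MAP = 0.286

The prior density ∝ p^5(1−p)^6 is the kernel of Beta(6, 7).
Data: 1 success in 10 trials. The binomial likelihood contributes p(1−p)^9, so the posterior is Beta(6+1, 7+9) = Beta(7, 16).
For Beta(a, b) with a, b > 1 the mode is (a−1)/(a+b−2) = 6/21 ≈ 0.286.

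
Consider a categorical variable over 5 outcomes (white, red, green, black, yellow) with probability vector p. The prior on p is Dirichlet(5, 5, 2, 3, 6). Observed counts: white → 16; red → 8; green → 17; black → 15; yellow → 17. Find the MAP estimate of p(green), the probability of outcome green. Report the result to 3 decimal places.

The posterior is Dirichlet(αᵢ + nᵢ) = Dirichlet(21, 13, 19, 18, 23).
For a Dirichlet(a₁,…,a_K) with all aᵢ > 1, the mode has j-th component (aⱼ − 1)/(Σaᵢ − K).
Here Σaᵢ = 94 and K = 5, so p(green) = (19 − 1)/(94 − 5) = 18/89 ≈ 0.202.

MAP estimate of p(green) = 0.202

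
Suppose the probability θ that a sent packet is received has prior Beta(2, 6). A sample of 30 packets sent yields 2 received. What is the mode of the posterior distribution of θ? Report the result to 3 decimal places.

θ̂_MAP = 0.083

Prior: Beta(2, 6).
Data: 2 successes in 30 trials. The binomial likelihood contributes θ^2(1−θ)^28, so the posterior is Beta(2+2, 6+28) = Beta(4, 34).
For Beta(a, b) with a, b > 1 the mode is (a−1)/(a+b−2) = 3/36 ≈ 0.083.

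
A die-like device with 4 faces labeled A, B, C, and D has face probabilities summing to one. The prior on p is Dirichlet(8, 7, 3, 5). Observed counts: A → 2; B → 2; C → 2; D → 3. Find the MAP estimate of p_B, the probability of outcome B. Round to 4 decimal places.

The posterior is Dirichlet(αᵢ + nᵢ) = Dirichlet(10, 9, 5, 8).
For a Dirichlet(a₁,…,a_K) with all aᵢ > 1, the mode has j-th component (aⱼ − 1)/(Σaᵢ − K).
Here Σaᵢ = 32 and K = 4, so p_B = (9 − 1)/(32 − 4) = 8/28 ≈ 0.2857.

MAP estimate of p_B = 0.2857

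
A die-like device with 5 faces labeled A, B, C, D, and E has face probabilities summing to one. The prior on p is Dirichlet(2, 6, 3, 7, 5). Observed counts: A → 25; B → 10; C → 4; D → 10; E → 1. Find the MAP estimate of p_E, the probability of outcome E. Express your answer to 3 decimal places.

MAP estimate of p_E = 0.074

The posterior is Dirichlet(αᵢ + nᵢ) = Dirichlet(27, 16, 7, 17, 6).
For a Dirichlet(a₁,…,a_K) with all aᵢ > 1, the mode has j-th component (aⱼ − 1)/(Σaᵢ − K).
Here Σaᵢ = 73 and K = 5, so p_E = (6 − 1)/(73 − 5) = 5/68 ≈ 0.074.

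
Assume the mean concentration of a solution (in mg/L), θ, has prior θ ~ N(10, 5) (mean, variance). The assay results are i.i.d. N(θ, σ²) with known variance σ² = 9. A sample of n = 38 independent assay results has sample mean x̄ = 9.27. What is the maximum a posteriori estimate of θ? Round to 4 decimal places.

θ̂_MAP = 9.3030

n = 38, x̄ = 9.27.
For a Normal prior and Normal likelihood with known variance, the posterior is Normal; its mode equals its mean, the precision-weighted average.
Prior precision 1/σ₀² = 1/5 = 0.2; data precision n/σ² = 38/9.
θ̂ = (0.2·10 + (38/9)·9.27) / (0.2 + 38/9) = 41.14/(199/45) = 18513/1990 ≈ 9.3030.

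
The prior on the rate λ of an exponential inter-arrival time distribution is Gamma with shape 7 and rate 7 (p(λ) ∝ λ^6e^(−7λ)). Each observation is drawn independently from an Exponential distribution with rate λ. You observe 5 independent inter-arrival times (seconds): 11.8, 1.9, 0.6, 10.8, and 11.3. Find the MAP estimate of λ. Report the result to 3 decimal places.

λ̂_MAP = 0.253

The Exponential(rate=λ) likelihood is ∝ λ^n e^(−λΣtᵢ). Here n = 5 and Σtᵢ = 11.8 + 1.9 + 0.6 + 10.8 + 11.3 = 36.4.
Posterior ∝ λ^6e^(−7λ) · λ^5e^(−36.4λ) = λ^11e^(−43.4λ), i.e. Gamma(12, 43.4).
Mode = (a−1)/b = 11/43.4 ≈ 0.253.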